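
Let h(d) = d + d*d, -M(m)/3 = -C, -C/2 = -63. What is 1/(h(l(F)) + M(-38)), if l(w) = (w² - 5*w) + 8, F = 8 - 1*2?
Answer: 1/588 ≈ 0.0017007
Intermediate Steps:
C = 126 (C = -2*(-63) = 126)
M(m) = 378 (M(m) = -(-3)*126 = -3*(-126) = 378)
F = 6 (F = 8 - 2 = 6)
l(w) = 8 + w² - 5*w
h(d) = d + d²
1/(h(l(F)) + M(-38)) = 1/((8 + 6² - 5*6)*(1 + (8 + 6² - 5*6)) + 378) = 1/((8 + 36 - 30)*(1 + (8 + 36 - 30)) + 378) = 1/(14*(1 + 14) + 378) = 1/(14*15 + 378) = 1/(210 + 378) = 1/588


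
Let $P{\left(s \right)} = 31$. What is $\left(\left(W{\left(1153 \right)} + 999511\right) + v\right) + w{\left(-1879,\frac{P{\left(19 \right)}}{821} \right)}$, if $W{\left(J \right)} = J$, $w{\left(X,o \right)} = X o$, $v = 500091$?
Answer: $\frac{1232061606}{821} \approx 1.5007 \cdot 10^{6}$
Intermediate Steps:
$\left(\left(W{\left(1153 \right)} + 999511\right) + v\right) + w{\left(-1879,\frac{P{\left(19 \right)}}{821} \right)} = \left(\left(1153 + 999511\right) + 500091\right) - 1879 \cdot \frac{31}{821} = \left(1000664 + 500091\right) - 1879 \cdot 31 \cdot \frac{1}{821} = 1500755 - \frac{58249}{821} = \frac{1232061606}{821}$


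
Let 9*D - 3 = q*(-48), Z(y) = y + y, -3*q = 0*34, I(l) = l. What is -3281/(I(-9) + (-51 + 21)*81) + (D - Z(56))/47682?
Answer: 52057429/38765466 ≈ 1.3429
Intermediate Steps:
q = 0 (q = -0*34 = -1/3*0 = 0)
Z(y) = 2*y
D = 1/3 (D = 1/3 + (0*(-48))/9 = 1/3 + (1/9)*0 = 1/3 + 0 = 1/3 ≈ 0.33333)
-3281/(I(-9) + (-51 + 21)*81) + (D - Z(56))/47682 = -3281/(-9 + (-51 + 21)*81) + (1/3 - 2*56)/47682 = -3281/(-9 - 30*81) + (1/3 - 1*112)*(1/47682) = -3281/(-9 - 2430) + (1/3 - 112)*(1/47682) = -3281/(-2439) - 335/3*1/47682 = -3281*(-1/2439) - 335/143046 = 3281/2439 - 335/143046 = 52057429/38765466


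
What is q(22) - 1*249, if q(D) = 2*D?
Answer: -205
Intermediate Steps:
q(22) - 1*249 = 2*22 - 1*249 = 44 - 249 = -205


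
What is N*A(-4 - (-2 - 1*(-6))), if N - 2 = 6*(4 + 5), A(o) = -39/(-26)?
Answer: 84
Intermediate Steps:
A(o) = 3/2 (A(o) = -39*(-1/26) = 3/2)
N = 56 (N = 2 + 6*(4 + 5) = 2 + 6*9 = 2 + 54 = 56)
N*A(-4 - (-2 - 1*(-6))) = 56*(3/2) = 84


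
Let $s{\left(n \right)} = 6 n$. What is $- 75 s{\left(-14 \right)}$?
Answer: $6300$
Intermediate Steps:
$- 75 s{\left(-14 \right)} = - 75 \cdot 6 \left(-14\right) = \left(-75\right) \left(-84\right) = 6300$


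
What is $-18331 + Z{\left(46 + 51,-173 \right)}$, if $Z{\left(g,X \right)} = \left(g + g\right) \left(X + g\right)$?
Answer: $-33075$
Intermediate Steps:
$Z{\left(g,X \right)} = 2 g \left(X + g\right)$
$-18331 + Z{\left(46 + 51,-173 \right)} = -18331 + 2 \left(46 + 51\right) \left(-173 + \left(46 + 51\right)\right) = -18331 + 2 \cdot 97 \left(-173 + 97\right) = -18331 + 2 \cdot 97 \left(-76\right) = -18331 - 14744 = -33075$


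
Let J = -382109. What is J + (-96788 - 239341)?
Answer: -718238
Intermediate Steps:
J + (-96788 - 239341) = -382109 + (-96788 - 239341) = -382109 - 336129 = -718238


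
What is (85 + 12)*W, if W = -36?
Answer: -3492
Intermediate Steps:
(85 + 12)*W = (85 + 12)*(-36) = 97*(-36) = -3492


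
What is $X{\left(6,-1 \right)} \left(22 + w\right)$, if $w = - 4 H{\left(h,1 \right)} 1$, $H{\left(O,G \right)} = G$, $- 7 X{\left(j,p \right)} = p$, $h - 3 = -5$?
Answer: $\frac{18}{7} \approx 2.5714$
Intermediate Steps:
$h = -2$ ($h = 3 - 5 = -2$)
$X{\left(j,p \right)} = - \frac{p}{7}$
$w = -4$ ($w = \left(-4\right) 1 \cdot 1 = \left(-4\right) 1 = -4$)
$X{\left(6,-1 \right)} \left(22 + w\right) = \left(- \frac{1}{7}\right) \left(-1\right) \left(22 - 4\right) = \frac{1}{7} \cdot 18 = \frac{18}{7}$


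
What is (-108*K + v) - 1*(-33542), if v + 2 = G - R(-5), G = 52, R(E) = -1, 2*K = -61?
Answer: 36887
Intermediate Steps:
K = -61/2 (K = (½)*(-61) = -61/2 ≈ -30.500)
v = 51 (v = -2 + (52 - 1*(-1)) = -2 + (52 + 1) = -2 + 53 = 51)
(-108*K + v) - 1*(-33542) = (-108*(-61/2) + 51) - 1*(-33542) = (3294 + 51) + 33542 = 3345 + 33542 = 36887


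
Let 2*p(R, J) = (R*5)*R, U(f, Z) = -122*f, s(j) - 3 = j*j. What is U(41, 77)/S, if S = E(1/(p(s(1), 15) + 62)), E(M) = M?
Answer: -510204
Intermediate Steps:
s(j) = 3 + j² (s(j) = 3 + j*j = 3 + j²)
p(R, J) = 5*R²/2 (p(R, J) = ((R*5)*R)/2 = ((5*R)*R)/2 = (5*R²)/2 = 5*R²/2)
S = 1/102 (S = 1/(5*(3 + 1²)²/2 + 62) = 1/(5*(3 + 1)²/2 + 62) = 1/((5/2)*4² + 62) = 1/((5/2)*16 + 62) = 1/(40 + 62) = 1/102 ≈ 0.0098039)
U(41, 77)/S = (-122*41)/(1/102) = -5002*102 = -510204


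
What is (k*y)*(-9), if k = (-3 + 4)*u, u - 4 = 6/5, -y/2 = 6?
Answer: 2808/5 ≈ 561.60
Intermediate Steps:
y = -12 (y = -2*6 = -12)
u = 26/5 (u = 4 + 6/5 = 26/5 ≈ 5.2000)
k = 26/5 (k = (-3 + 4)*(26/5) = 1*(26/5) = 26/5 ≈ 5.2000)
(k*y)*(-9) = ((26/5)*(-12))*(-9) = -312/5*(-9) = 2808/5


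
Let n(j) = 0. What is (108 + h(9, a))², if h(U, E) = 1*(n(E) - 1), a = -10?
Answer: 11449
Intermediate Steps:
h(U, E) = -1 (h(U, E) = 1*(0 - 1) = 1*(-1) = -1)
(108 + h(9, a))² = (108 - 1)² = 107² = 11449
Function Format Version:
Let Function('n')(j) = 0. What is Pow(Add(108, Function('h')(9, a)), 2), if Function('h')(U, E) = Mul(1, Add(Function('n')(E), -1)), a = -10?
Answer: 11449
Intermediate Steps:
Function('h')(U, E) = -1 (Function('h')(U, E) = Mul(1, Add(0, -1)) = Mul(1, -1) = -1)
Pow(Add(108, Function('h')(9, a)), 2) = Pow(Add(108, -1), 2) = Pow(107, 2) = 11449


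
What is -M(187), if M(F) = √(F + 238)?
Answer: -5*√17 ≈ -20.616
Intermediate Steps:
M(F) = √(238 + F)
-M(187) = -√(238 + 187) = -√425 = -5*√17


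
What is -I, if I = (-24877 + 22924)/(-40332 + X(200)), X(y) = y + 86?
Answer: -1953/40046 ≈ -0.048769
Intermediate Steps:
X(y) = 86 + y
I = 1953/40046 (I = (-24877 + 22924)/(-40332 + (86 + 200)) = -1953/(-40332 + 286) = -1953/(-40046) = -1953*(-1/40046) = 1953/40046 ≈ 0.048769)
-I = -1*1953/40046 = -1953/40046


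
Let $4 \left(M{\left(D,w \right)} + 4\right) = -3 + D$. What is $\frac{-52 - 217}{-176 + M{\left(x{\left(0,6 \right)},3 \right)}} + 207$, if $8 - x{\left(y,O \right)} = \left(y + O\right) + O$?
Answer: $\frac{151565}{727} \approx 208.48$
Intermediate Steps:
$x{\left(y,O \right)} = 8 - y - 2 O$ ($x{\left(y,O \right)} = 8 - \left(\left(y + O\right) + O\right) = 8 - \left(\left(O + y\right) + O\right) = 8 - \left(y + 2 O\right) = 8 - y - 2 O$)
$M{\left(D,w \right)} = - \frac{19}{4} + \frac{D}{4}$ ($M{\left(D,w \right)} = -4 + \frac{-3 + D}{4} = -4 + \left(- \frac{3}{4} + \frac{D}{4}\right) = - \frac{19}{4} + \frac{D}{4}$)
$\frac{-52 - 217}{-176 + M{\left(x{\left(0,6 \right)},3 \right)}} + 207 = \frac{-52 - 217}{-176 - \left(\frac{19}{4} - \frac{8 - 0 - 12}{4}\right)} + 207 = - \frac{269}{-176 - \left(\frac{19}{4} - \frac{8 + 0 - 12}{4}\right)} + 207 = - \frac{269}{-176 + \left(- \frac{19}{4} + \frac{1}{4} \left(-4\right)\right)} + 207 = - \frac{269}{-176 - \frac{23}{4}} + 207 = - \frac{269}{- \frac{727}{4}} + 207 = \left(-269\right) \left(- \frac{4}{727}\right) + 207 = \frac{1076}{727} + 207 = \frac{151565}{727}$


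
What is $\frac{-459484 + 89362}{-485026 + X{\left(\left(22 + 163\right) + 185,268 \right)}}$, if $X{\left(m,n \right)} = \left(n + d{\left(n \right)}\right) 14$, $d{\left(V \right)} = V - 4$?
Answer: $\frac{185061}{238789} \approx 0.775$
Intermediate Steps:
$d{\left(V \right)} = -4 + V$
$X{\left(m,n \right)} = -56 + 28 n$ ($X{\left(m,n \right)} = \left(n + \left(-4 + n\right)\right) 14 = \left(-4 + 2 n\right) 14 = -56 + 28 n$)
$\frac{-459484 + 89362}{-485026 + X{\left(\left(22 + 163\right) + 185,268 \right)}} = \frac{-459484 + 89362}{-485026 + \left(-56 + 28 \cdot 268\right)} = - \frac{370122}{-485026 + \left(-56 + 7504\right)} = - \frac{370122}{-485026 + 7448} = - \frac{370122}{-477578} = \left(-370122\right) \left(- \frac{1}{477578}\right) = \frac{185061}{238789}$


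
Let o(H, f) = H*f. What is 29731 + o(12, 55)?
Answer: 30391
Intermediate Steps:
29731 + o(12, 55) = 29731 + 12*55 = 29731 + 660 = 30391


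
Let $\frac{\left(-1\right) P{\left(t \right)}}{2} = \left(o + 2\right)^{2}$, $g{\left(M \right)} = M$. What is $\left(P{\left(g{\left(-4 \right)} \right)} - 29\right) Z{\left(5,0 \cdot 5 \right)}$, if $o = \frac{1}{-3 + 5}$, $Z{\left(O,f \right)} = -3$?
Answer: $\frac{249}{2} \approx 124.5$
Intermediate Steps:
$o = \frac{1}{2} \approx 0.5$
$P{\left(t \right)} = - \frac{25}{2}$ ($P{\left(t \right)} = - 2 \left(\frac{1}{2} + 2\right)^{2} = - 2 \left(\frac{5}{2}\right)^{2} = \left(-2\right) \frac{25}{4} = - \frac{25}{2}$)
$\left(P{\left(g{\left(-4 \right)} \right)} - 29\right) Z{\left(5,0 \cdot 5 \right)} = \left(- \frac{25}{2} - 29\right) \left(-3\right) = \left(- \frac{83}{2}\right) \left(-3\right) = \frac{249}{2}$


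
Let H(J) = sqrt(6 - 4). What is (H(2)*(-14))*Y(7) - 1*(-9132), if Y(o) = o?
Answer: 9132 - 98*sqrt(2) ≈ 8993.4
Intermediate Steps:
H(J) = sqrt(2)
(H(2)*(-14))*Y(7) - 1*(-9132) = (sqrt(2)*(-14))*7 - 1*(-9132) = -14*sqrt(2)*7 + 9132 = -98*sqrt(2) + 9132 = 9132 - 98*sqrt(2)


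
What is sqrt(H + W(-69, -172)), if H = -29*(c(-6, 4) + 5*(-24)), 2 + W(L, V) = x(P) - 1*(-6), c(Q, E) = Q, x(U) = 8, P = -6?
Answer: sqrt(3666) ≈ 60.547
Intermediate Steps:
W(L, V) = 12 (W(L, V) = -2 + (8 - 1*(-6)) = -2 + (8 + 6) = -2 + 14 = 12)
H = 3654 (H = -29*(-6 + 5*(-24)) = -29*(-6 - 120) = -29*(-126) = 3654)
sqrt(H + W(-69, -172)) = sqrt(3654 + 12) = sqrt(3666)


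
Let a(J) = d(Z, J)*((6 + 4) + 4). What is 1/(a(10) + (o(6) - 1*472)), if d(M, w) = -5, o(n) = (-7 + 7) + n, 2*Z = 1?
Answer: -1/536 ≈ -0.0018657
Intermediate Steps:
Z = ½ (Z = (½)*1 = ½ ≈ 0.50000)
o(n) = n (o(n) = 0 + n = n)
a(J) = -70 (a(J) = -5*((6 + 4) + 4) = -5*(10 + 4) = -5*14 = -70)
1/(a(10) + (o(6) - 1*472)) = 1/(-70 + (6 - 1*472)) = 1/(-70 + (6 - 472)) = 1/(-70 - 466) = 1/(-536) = -1/536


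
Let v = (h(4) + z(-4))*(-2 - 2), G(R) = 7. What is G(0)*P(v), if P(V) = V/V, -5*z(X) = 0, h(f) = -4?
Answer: 7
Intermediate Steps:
z(X) = 0 (z(X) = -1/5*0 = 0)
v = 16 (v = (-4 + 0)*(-2 - 2) = -4*(-4) = 16)
P(V) = 1
G(0)*P(v) = 7*1 = 7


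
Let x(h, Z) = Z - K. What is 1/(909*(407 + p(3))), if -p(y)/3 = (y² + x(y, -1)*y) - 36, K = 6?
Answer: 1/500859 ≈ 1.9966e-6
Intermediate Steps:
x(h, Z) = -6 + Z (x(h, Z) = Z - 1*6 = Z - 6 = -6 + Z)
p(y) = 108 - 3*y² + 21*y (p(y) = -3*((y² + (-6 - 1)*y) - 36) = -3*((y² - 7*y) - 36) = -3*(-36 + y² - 7*y) = 108 - 3*y² + 21*y)
1/(909*(407 + p(3))) = 1/(909*(407 + (108 - 3*3² + 21*3))) = 1/(909*(407 + (108 - 3*9 + 63))) = 1/(909*(407 + (108 - 27 + 63))) = 1/(909*(407 + 144)) = 1/(909*551) = 1/500859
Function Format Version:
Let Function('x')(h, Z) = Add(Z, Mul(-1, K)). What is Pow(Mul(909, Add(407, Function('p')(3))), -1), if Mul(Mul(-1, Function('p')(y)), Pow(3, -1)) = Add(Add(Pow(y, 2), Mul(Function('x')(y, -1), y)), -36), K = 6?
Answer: Rational(1, 500859) ≈ 1.9966e-6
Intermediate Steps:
Function('x')(h, Z) = Add(-6, Z) (Function('x')(h, Z) = Add(Z, Mul(-1, 6)) = Add(Z, -6) = Add(-6, Z))
Function('p')(y) = Add(108, Mul(-3, Pow(y, 2)), Mul(21, y)) (Function('p')(y) = Mul(-3, Add(Add(Pow(y, 2), Mul(Add(-6, -1), y)), -36)) = Mul(-3, Add(Add(Pow(y, 2), Mul(-7, y)), -36)) = Mul(-3, Add(-36, Pow(y, 2), Mul(-7, y))) = Add(108, Mul(-3, Pow(y, 2)), Mul(21, y)))
Pow(Mul(909, Add(407, Function('p')(3))), -1) = Pow(Mul(909, Add(407, Add(108, Mul(-3, Pow(3, 2)), Mul(21, 3)))), -1) = Pow(Mul(909, Add(407, Add(108, Mul(-3, 9), 63))), -1) = Pow(Mul(909, Add(407, Add(108, -27, 63))), -1) = Pow(Mul(909, Add(407, 144)), -1) = Pow(Mul(909, 551), -1) = Pow(500859, -1) = Rational(1, 500859)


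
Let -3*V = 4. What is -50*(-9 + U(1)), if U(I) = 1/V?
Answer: 975/2 ≈ 487.50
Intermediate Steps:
V = -4/3 (V = -1/3*4 = -4/3 ≈ -1.3333)
U(I) = -3/4 (U(I) = 1/(-4/3) = -3/4)
-50*(-9 + U(1)) = -50*(-9 - 3/4) = -50*(-39/4) = 975/2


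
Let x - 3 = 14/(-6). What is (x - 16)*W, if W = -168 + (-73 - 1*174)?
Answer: 19090/3 ≈ 6363.3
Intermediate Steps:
W = -415 (W = -168 + (-73 - 174) = -168 - 247 = -415)
x = 2/3 (x = 3 + 14/(-6) = 3 + 14*(-1/6) = 3 - 7/3 = 2/3 ≈ 0.66667)
(x - 16)*W = (2/3 - 16)*(-415) = -46/3*(-415) = 19090/3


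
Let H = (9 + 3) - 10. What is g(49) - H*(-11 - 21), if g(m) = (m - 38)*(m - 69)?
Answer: -156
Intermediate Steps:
H = 2 (H = 12 - 10 = 2)
g(m) = (-69 + m)*(-38 + m) (g(m) = (-38 + m)*(-69 + m) = (-69 + m)*(-38 + m))
g(49) - H*(-11 - 21) = (2622 + 49² - 107*49) - 2*(-11 - 21) = (2622 + 2401 - 5243) - 2*(-32) = -220 - 1*(-64) = -220 + 64 = -156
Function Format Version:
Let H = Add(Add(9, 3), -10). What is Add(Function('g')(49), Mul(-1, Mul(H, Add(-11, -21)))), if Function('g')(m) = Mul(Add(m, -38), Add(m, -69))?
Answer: -156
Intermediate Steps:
H = 2 (H = Add(12, -10) = 2)
Function('g')(m) = Mul(Add(-69, m), Add(-38, m)) (Function('g')(m) = Mul(Add(-38, m), Add(-69, m)) = Mul(Add(-69, m), Add(-38, m)))
Add(Function('g')(49), Mul(-1, Mul(H, Add(-11, -21)))) = Add(Add(2622, Pow(49, 2), Mul(-107, 49)), Mul(-1, Mul(2, Add(-11, -21)))) = Add(Add(2622, 2401, -5243), Mul(-1, Mul(2, -32))) = Add(-220, Mul(-1, -64)) = Add(-220, 64) = -156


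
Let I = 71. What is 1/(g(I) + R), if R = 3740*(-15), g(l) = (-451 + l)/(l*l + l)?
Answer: -1278/71695895 ≈ -1.7825e-5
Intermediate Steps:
g(l) = (-451 + l)/(l + l**2) (g(l) = (-451 + l)/(l**2 + l) = (-451 + l)/(l + l**2))
R = -56100
1/(g(I) + R) = 1/((-451 + 71)/(71*(1 + 71)) - 56100) = 1/((1/71)*(-380)/72 - 56100) = 1/((1/71)*(1/72)*(-380) - 56100) = 1/(-95/1278 - 56100) = 1/(-71695895/1278) = -1278/71695895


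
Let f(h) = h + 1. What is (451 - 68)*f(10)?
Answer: 4213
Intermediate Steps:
f(h) = 1 + h
(451 - 68)*f(10) = (451 - 68)*(1 + 10) = 383*11 = 4213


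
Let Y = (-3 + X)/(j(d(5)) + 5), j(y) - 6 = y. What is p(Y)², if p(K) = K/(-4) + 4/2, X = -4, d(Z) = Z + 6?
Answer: 33489/7744 ≈ 4.3245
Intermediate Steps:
d(Z) = 6 + Z
j(y) = 6 + y
Y = -7/22 (Y = (-3 - 4)/((6 + (6 + 5)) + 5) = -7/((6 + 11) + 5) = -7/(17 + 5) = -7/22 ≈ -0.31818)
p(K) = 2 - K/4 (p(K) = K*(-¼) + 4*(½) = -K/4 + 2 = 2 - K/4)
p(Y)² = (2 - ¼*(-7/22))² = (2 + 7/88)² = (183/88)² = 33489/7744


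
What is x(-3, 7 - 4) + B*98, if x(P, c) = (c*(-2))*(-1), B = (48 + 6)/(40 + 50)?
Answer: 324/5 ≈ 64.800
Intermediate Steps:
B = 3/5 (B = 54/90 = 54*(1/90) = 3/5 ≈ 0.60000)
x(P, c) = 2*c (x(P, c) = -2*c*(-1) = 2*c)
x(-3, 7 - 4) + B*98 = 2*(7 - 4) + (3/5)*98 = 2*3 + 294/5 = 6 + 294/5 = 324/5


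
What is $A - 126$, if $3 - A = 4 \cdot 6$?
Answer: $-147$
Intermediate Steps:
$A = -21$ ($A = 3 - 4 \cdot 6 = 3 - 24 = -21$)
$A - 126 = -21 - 126 = -147$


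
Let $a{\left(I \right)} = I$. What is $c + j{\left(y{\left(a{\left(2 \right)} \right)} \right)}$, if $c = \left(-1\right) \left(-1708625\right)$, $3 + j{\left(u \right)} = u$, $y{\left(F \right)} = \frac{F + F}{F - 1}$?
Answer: $1708626$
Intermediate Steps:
$y{\left(F \right)} = \frac{2 F}{-1 + F}$
$j{\left(u \right)} = -3 + u$
$c = 1708625$
$c + j{\left(y{\left(a{\left(2 \right)} \right)} \right)} = 1708625 - \left(3 - \frac{4}{-1 + 2}\right) = 1708625 - \left(3 - \frac{4}{1}\right) = 1708625 - \left(3 - 4\right) = 1708625 + \left(-3 + 4\right) = 1708625 + 1 = 1708626$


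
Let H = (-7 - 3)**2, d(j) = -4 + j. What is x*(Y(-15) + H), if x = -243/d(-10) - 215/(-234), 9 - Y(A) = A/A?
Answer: 179616/91 ≈ 1973.8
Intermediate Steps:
H = 100 (H = (-10)**2 = 100)
Y(A) = 8 (Y(A) = 9 - A/A = 9 - 1*1 = 9 - 1 = 8)
x = 14968/819 (x = -243/(-4 - 10) - 215/(-234) = -243/(-14) - 215*(-1/234) = -243*(-1/14) + 215/234 = 243/14 + 215/234 = 14968/819 ≈ 18.276)
x*(Y(-15) + H) = 14968*(8 + 100)/819 = (14968/819)*108 = 179616/91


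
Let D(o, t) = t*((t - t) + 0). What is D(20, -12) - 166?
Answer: -166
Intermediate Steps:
D(o, t) = 0 (D(o, t) = t*(0 + 0) = t*0 = 0)
D(20, -12) - 166 = 0 - 166 = -166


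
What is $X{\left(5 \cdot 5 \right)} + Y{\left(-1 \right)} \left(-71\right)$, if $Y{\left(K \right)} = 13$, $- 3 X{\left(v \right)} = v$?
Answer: $- \frac{2794}{3} \approx -931.33$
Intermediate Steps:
$X{\left(v \right)} = - \frac{v}{3}$
$X{\left(5 \cdot 5 \right)} + Y{\left(-1 \right)} \left(-71\right) = - \frac{5 \cdot 5}{3} + 13 \left(-71\right) = \left(- \frac{1}{3}\right) 25 - 923 = - \frac{25}{3} - 923 = - \frac{2794}{3}$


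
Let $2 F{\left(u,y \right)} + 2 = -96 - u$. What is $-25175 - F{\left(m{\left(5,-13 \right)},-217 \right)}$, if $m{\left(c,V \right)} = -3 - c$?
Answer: $-25130$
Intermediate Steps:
$F{\left(u,y \right)} = -49 - \frac{u}{2}$ ($F{\left(u,y \right)} = -1 + \frac{-96 - u}{2} = -1 - \left(48 + \frac{u}{2}\right) = -49 - \frac{u}{2}$)
$-25175 - F{\left(m{\left(5,-13 \right)},-217 \right)} = -25175 - \left(-49 - \frac{-3 - 5}{2}\right) = -25175 - \left(-49 - -4\right) = -25175 - \left(-49 + 4\right) = -25175 - -45 = -25175 + 45 = -25130$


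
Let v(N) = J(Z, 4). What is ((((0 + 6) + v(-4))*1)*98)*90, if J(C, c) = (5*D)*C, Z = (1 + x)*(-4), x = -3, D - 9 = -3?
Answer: 2169720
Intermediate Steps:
D = 6 (D = 9 - 3 = 6)
Z = 8 (Z = (1 - 3)*(-4) = -2*(-4) = 8)
J(C, c) = 30*C (J(C, c) = (5*6)*C = 30*C)
v(N) = 240 (v(N) = 30*8 = 240)
((((0 + 6) + v(-4))*1)*98)*90 = ((((0 + 6) + 240)*1)*98)*90 = (((6 + 240)*1)*98)*90 = ((246*1)*98)*90 = (246*98)*90 = 24108*90 = 2169720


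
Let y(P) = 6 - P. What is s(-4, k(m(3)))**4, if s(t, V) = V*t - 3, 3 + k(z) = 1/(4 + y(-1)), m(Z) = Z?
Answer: 81450625/14641 ≈ 5563.2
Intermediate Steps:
k(z) = -32/11 (k(z) = -3 + 1/(4 + (6 - 1*(-1))) = -3 + 1/(4 + (6 + 1)) = -3 + 1/(4 + 7) = -3 + 1/11 = -32/11)
s(t, V) = -3 + V*t
s(-4, k(m(3)))**4 = (-3 - 32/11*(-4))**4 = (-3 + 128/11)**4 = (95/11)**4 = 81450625/14641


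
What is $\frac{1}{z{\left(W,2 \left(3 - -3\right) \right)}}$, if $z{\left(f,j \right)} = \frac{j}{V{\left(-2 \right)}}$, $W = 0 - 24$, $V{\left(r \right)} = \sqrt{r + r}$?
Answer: $\frac{i}{6} \approx 0.16667 i$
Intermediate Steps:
$V{\left(r \right)} = \sqrt{2} \sqrt{r}$ ($V{\left(r \right)} = \sqrt{2 r} = \sqrt{2} \sqrt{r}$)
$W = -24$ ($W = 0 - 24 = -24$)
$z{\left(f,j \right)} = - \frac{i j}{2}$ ($z{\left(f,j \right)} = \frac{j}{\sqrt{2} \sqrt{-2}} = \frac{j}{\sqrt{2} i \sqrt{2}} = \frac{j}{2 i} = j \left(- \frac{i}{2}\right) = - \frac{i j}{2}$)
$\frac{1}{z{\left(W,2 \left(3 - -3\right) \right)}} = \frac{1}{\left(- \frac{1}{2}\right) i 2 \left(3 - -3\right)} = \frac{1}{\left(- \frac{1}{2}\right) i 2 \left(3 + 3\right)} = \frac{1}{\left(- \frac{1}{2}\right) i 2 \cdot 6} = \frac{1}{\left(- \frac{1}{2}\right) i 12} = \frac{1}{\left(-6\right) i} = \frac{i}{6}$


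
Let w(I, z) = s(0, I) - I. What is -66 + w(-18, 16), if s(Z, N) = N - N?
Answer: -48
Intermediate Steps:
s(Z, N) = 0
w(I, z) = -I (w(I, z) = 0 - I = -I)
-66 + w(-18, 16) = -66 - 1*(-18) = -66 + 18 = -48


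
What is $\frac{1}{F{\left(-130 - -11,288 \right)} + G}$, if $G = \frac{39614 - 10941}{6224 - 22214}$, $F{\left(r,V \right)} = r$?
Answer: $- \frac{15990}{1931483} \approx -0.0082786$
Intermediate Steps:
$G = - \frac{28673}{15990}$ ($G = \frac{28673}{-15990} = 28673 \left(- \frac{1}{15990}\right) = - \frac{28673}{15990} \approx -1.7932$)
$\frac{1}{F{\left(-130 - -11,288 \right)} + G} = \frac{1}{\left(-130 - -11\right) - \frac{28673}{15990}} = \frac{1}{\left(-130 + 11\right) - \frac{28673}{15990}} = \frac{1}{-119 - \frac{28673}{15990}} = \frac{1}{- \frac{1931483}{15990}} = - \frac{15990}{1931483}$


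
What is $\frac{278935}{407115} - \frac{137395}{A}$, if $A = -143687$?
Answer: $\frac{19202979754}{11699426601} \approx 1.6414$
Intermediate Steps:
$\frac{278935}{407115} - \frac{137395}{A} = \frac{278935}{407115} - \frac{137395}{-143687} = 278935 \cdot \frac{1}{407115} - - \frac{137395}{143687} = \frac{55787}{81423} + \frac{137395}{143687} = \frac{19202979754}{11699426601}$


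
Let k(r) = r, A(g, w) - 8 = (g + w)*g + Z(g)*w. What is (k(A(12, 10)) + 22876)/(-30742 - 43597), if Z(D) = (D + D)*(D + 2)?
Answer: -26508/74339 ≈ -0.35658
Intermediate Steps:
Z(D) = 2*D*(2 + D) (Z(D) = (2*D)*(2 + D) = 2*D*(2 + D))
A(g, w) = 8 + g*(g + w) + 2*g*w*(2 + g) (A(g, w) = 8 + ((g + w)*g + (2*g*(2 + g))*w) = 8 + (g*(g + w) + 2*g*w*(2 + g)) = 8 + g*(g + w) + 2*g*w*(2 + g))
(k(A(12, 10)) + 22876)/(-30742 - 43597) = ((8 + 12² + 12*10 + 2*12*10*(2 + 12)) + 22876)/(-30742 - 43597) = ((8 + 144 + 120 + 2*12*10*14) + 22876)/(-74339) = ((8 + 144 + 120 + 3360) + 22876)*(-1/74339) = (3632 + 22876)*(-1/74339) = 26508*(-1/74339) = -26508/74339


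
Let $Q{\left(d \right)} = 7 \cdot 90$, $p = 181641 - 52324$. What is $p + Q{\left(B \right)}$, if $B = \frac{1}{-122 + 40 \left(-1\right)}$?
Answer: $129947$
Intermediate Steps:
$p = 129317$
$B = - \frac{1}{162}$ ($B = \frac{1}{-122 - 40} = \frac{1}{-162} = - \frac{1}{162} \approx -0.0061728$)
$Q{\left(d \right)} = 630$
$p + Q{\left(B \right)} = 129317 + 630 = 129947$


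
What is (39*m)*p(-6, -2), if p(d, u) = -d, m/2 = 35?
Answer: 16380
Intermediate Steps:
m = 70 (m = 2*35 = 70)
(39*m)*p(-6, -2) = (39*70)*(-1*(-6)) = 2730*6 = 16380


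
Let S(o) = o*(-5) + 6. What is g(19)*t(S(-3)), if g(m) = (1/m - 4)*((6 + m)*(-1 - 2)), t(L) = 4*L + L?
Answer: 590625/19 ≈ 31086.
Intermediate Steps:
S(o) = 6 - 5*o (S(o) = -5*o + 6 = 6 - 5*o)
t(L) = 5*L
g(m) = (-18 - 3*m)*(-4 + 1/m) (g(m) = (-4 + 1/m)*((6 + m)*(-3)) = (-4 + 1/m)*(-18 - 3*m) = (-18 - 3*m)*(-4 + 1/m))
g(19)*t(S(-3)) = (69 - 18/19 + 12*19)*(5*(6 - 5*(-3))) = (69 - 18*1/19 + 228)*(5*(6 + 15)) = (69 - 18/19 + 228)*(5*21) = (5625/19)*105 = 590625/19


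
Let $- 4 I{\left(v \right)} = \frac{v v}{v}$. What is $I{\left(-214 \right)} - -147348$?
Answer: $\frac{294803}{2} \approx 1.474 \cdot 10^{5}$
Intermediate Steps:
$I{\left(v \right)} = - \frac{v}{4}$ ($I{\left(v \right)} = - \frac{v v \frac{1}{v}}{4} = - \frac{v^{2} \frac{1}{v}}{4} = - \frac{v}{4}$)
$I{\left(-214 \right)} - -147348 = \left(- \frac{1}{4}\right) \left(-214\right) - -147348 = \frac{107}{2} + 147348 = \frac{294803}{2}$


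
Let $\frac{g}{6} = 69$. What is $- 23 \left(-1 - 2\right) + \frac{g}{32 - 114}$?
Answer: $\frac{2622}{41} \approx 63.951$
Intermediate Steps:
$g = 414$ ($g = 6 \cdot 69 = 414$)
$- 23 \left(-1 - 2\right) + \frac{g}{32 - 114} = - 23 \left(-1 - 2\right) + \frac{1}{32 - 114} \cdot 414 = \left(-23\right) \left(-3\right) + \frac{1}{-82} \cdot 414 = 69 - \frac{207}{41} = \frac{2622}{41}$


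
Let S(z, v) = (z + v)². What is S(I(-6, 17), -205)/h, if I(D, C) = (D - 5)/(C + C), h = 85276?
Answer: 48734361/98579056 ≈ 0.49437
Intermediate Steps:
I(D, C) = (-5 + D)/(2*C) (I(D, C) = (-5 + D)/((2*C)) = (-5 + D)*(1/(2*C)) = (-5 + D)/(2*C))
S(z, v) = (v + z)²
S(I(-6, 17), -205)/h = (-205 + (½)*(-5 - 6)/17)²/85276 = (-205 + (½)*(1/17)*(-11))²*(1/85276) = (-205 - 11/34)²*(1/85276) = (-6981/34)²*(1/85276) = (48734361/1156)*(1/85276) = 48734361/98579056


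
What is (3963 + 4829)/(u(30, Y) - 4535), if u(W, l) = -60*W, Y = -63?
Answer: -1256/905 ≈ -1.3878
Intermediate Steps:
(3963 + 4829)/(u(30, Y) - 4535) = (3963 + 4829)/(-60*30 - 4535) = 8792/(-1800 - 4535) = 8792/(-6335) = 8792*(-1/6335) = -1256/905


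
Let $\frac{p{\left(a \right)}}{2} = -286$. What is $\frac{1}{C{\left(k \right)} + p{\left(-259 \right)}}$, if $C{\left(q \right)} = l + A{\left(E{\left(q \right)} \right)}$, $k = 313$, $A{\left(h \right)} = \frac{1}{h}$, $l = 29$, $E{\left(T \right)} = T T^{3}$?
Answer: $- \frac{9597924961}{5211673253822} \approx -0.0018416$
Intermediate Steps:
$p{\left(a \right)} = -572$ ($p{\left(a \right)} = 2 \left(-286\right) = -572$)
$E{\left(T \right)} = T^{4}$
$C{\left(q \right)} = 29 + \frac{1}{q^{4}}$
$\frac{1}{C{\left(k \right)} + p{\left(-259 \right)}} = \frac{1}{\left(29 + \frac{1}{9597924961}\right) - 572} = \frac{1}{\frac{278339823870}{9597924961} - 572} = \frac{1}{- \frac{5211673253822}{9597924961}} = - \frac{9597924961}{5211673253822}$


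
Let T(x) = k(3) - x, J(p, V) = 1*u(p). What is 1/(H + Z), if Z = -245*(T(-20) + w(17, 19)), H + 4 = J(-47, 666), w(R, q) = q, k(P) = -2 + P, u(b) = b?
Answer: -1/9851 ≈ -0.00010151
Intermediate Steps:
J(p, V) = p (J(p, V) = 1*p = p)
H = -51 (H = -4 - 47 = -51)
T(x) = 1 - x (T(x) = (-2 + 3) - x = 1 - x)
Z = -9800 (Z = -245*((1 - 1*(-20)) + 19) = -245*((1 + 20) + 19) = -245*(21 + 19) = -245*40 = -9800)
1/(H + Z) = 1/(-51 - 9800) = 1/(-9851) = -1/9851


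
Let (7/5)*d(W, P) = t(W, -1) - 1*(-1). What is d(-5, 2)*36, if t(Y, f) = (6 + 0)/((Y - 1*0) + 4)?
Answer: -900/7 ≈ -128.57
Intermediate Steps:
t(Y, f) = 6/(4 + Y) (t(Y, f) = 6/((Y + 0) + 4) = 6/(Y + 4) = 6/(4 + Y))
d(W, P) = 5/7 + 30/(7*(4 + W)) (d(W, P) = 5*(6/(4 + W) - 1*(-1))/7 = 5*(6/(4 + W) + 1)/7 = 5*(1 + 6/(4 + W))/7 = 5/7 + 30/(7*(4 + W)))
d(-5, 2)*36 = (5*(10 - 5)/(7*(4 - 5)))*36 = ((5/7)*5/(-1))*36 = ((5/7)*(-1)*5)*36 = -25/7*36 = -900/7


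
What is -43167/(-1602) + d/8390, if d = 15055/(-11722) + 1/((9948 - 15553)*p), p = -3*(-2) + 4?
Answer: 9914651494525369/367951489088250 ≈ 26.946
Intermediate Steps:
p = 10 (p = 6 + 4 = 10)
d = -210961118/164254525 (d = 15055/(-11722) + 1/((9948 - 15553)*10) = 15055*(-1/11722) + (⅒)/(-5605) = -15055/11722 - 1/5605*⅒ = -15055/11722 - 1/56050 = -210961118/164254525 ≈ -1.2844)
-43167/(-1602) + d/8390 = -43167/(-1602) - 210961118/164254525/8390 = -43167*(-1/1602) - 210961118/164254525*1/8390 = 14389/534 - 105480559/689047732375 = 9914651494525369/367951489088250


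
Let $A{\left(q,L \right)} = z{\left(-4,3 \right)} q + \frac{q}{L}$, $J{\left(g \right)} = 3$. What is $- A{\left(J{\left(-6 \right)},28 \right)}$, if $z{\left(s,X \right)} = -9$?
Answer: $\frac{753}{28} \approx 26.893$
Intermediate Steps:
$A{\left(q,L \right)} = - 9 q + \frac{q}{L}$
$- A{\left(J{\left(-6 \right)},28 \right)} = - (\left(-9\right) 3 + \frac{3}{28}) = - (-27 + 3 \cdot \frac{1}{28}) = - (-27 + \frac{3}{28}) = \left(-1\right) \left(- \frac{753}{28}\right) = \frac{753}{28}$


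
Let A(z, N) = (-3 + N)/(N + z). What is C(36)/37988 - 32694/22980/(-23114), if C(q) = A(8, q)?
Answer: 273391577/3362949240560 ≈ 8.1295e-5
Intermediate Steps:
A(z, N) = (-3 + N)/(N + z)
C(q) = (-3 + q)/(8 + q) (C(q) = (-3 + q)/(q + 8) = (-3 + q)/(8 + q))
C(36)/37988 - 32694/22980/(-23114) = ((-3 + 36)/(8 + 36))/37988 - 32694/22980/(-23114) = (33/44)*(1/37988) - 32694*1/22980*(-1/23114) = ((1/44)*33)*(1/37988) - 5449/3830*(-1/23114) = (3/4)*(1/37988) + 5449/88526620 = 3/151952 + 5449/88526620 = 273391577/3362949240560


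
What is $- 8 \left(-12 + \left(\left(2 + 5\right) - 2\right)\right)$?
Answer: $56$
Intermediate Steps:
$- 8 \left(-12 + \left(\left(2 + 5\right) - 2\right)\right) = - 8 \left(-12 + \left(7 - 2\right)\right) = - 8 \left(-12 + 5\right) = \left(-8\right) \left(-7\right) = 56$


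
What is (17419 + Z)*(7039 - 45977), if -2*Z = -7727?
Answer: -828697985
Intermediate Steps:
Z = 7727/2 (Z = -½*(-7727) = 7727/2 ≈ 3863.5)
(17419 + Z)*(7039 - 45977) = (17419 + 7727/2)*(7039 - 45977) = (42565/2)*(-38938) = -828697985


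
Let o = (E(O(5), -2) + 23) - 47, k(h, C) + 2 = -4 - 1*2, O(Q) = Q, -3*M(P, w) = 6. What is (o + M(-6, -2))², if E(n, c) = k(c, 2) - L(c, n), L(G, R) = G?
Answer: 1024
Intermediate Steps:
M(P, w) = -2 (M(P, w) = -⅓*6 = -2)
k(h, C) = -8 (k(h, C) = -2 + (-4 - 1*2) = -2 + (-4 - 2) = -2 - 6 = -8)
E(n, c) = -8 - c
o = -30 (o = ((-8 - 1*(-2)) + 23) - 47 = ((-8 + 2) + 23) - 47 = (-6 + 23) - 47 = 17 - 47 = -30)
(o + M(-6, -2))² = (-30 - 2)² = (-32)² = 1024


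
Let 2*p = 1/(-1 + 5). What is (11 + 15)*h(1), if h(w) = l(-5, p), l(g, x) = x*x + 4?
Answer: 3341/32 ≈ 104.41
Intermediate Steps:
p = 1/8 (p = 1/(2*(-1 + 5)) = (1/2)/4 = (1/2)*(1/4) = 1/8 ≈ 0.12500)
l(g, x) = 4 + x**2 (l(g, x) = x**2 + 4 = 4 + x**2)
h(w) = 257/64 (h(w) = 4 + (1/8)**2 = 4 + 1/64 = 257/64)
(11 + 15)*h(1) = (11 + 15)*(257/64) = 26*(257/64) = 3341/32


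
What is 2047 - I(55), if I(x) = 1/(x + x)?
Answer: 225169/110 ≈ 2047.0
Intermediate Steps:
I(x) = 1/(2*x)
2047 - I(55) = 2047 - 1/(2*55) = 2047 - 1*1/110 = 2047 - 1/110 = 225169/110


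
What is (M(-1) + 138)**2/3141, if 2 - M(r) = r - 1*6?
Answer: 2401/349 ≈ 6.8797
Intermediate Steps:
M(r) = 8 - r (M(r) = 2 - (r - 1*6) = 2 - (r - 6) = 2 - (-6 + r) = 2 + (6 - r) = 8 - r)
(M(-1) + 138)**2/3141 = ((8 - 1*(-1)) + 138)**2/3141 = ((8 + 1) + 138)**2*(1/3141) = (9 + 138)**2*(1/3141) = 147**2*(1/3141) = 21609*(1/3141) = 2401/349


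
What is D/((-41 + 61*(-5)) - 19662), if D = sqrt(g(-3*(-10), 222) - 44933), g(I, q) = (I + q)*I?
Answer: -I*sqrt(37373)/20008 ≈ -0.0096622*I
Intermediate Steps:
g(I, q) = I*(I + q)
D = I*sqrt(37373) (D = sqrt((-3*(-10))*(-3*(-10) + 222) - 44933) = sqrt(30*(30 + 222) - 44933) = sqrt(30*252 - 44933) = sqrt(7560 - 44933) = sqrt(-37373) = I*sqrt(37373) ≈ 193.32*I)
D/((-41 + 61*(-5)) - 19662) = (I*sqrt(37373))/((-41 + 61*(-5)) - 19662) = (I*sqrt(37373))/((-41 - 305) - 19662) = (I*sqrt(37373))/(-346 - 19662) = (I*sqrt(37373))/(-20008) = (I*sqrt(37373))*(-1/20008) = -I*sqrt(37373)/20008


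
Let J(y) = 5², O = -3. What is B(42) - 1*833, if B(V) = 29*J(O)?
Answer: -108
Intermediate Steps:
J(y) = 25
B(V) = 725 (B(V) = 29*25 = 725)
B(42) - 1*833 = 725 - 1*833 = 725 - 833 = -108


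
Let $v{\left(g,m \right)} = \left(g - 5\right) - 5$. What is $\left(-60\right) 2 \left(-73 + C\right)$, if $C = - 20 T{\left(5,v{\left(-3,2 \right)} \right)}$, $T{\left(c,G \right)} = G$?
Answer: $-22440$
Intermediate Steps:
$v{\left(g,m \right)} = -10 + g$ ($v{\left(g,m \right)} = \left(-5 + g\right) - 5 = -10 + g$)
$C = 260$ ($C = - 20 \left(-10 - 3\right) = \left(-20\right) \left(-13\right) = 260$)
$\left(-60\right) 2 \left(-73 + C\right) = \left(-60\right) 2 \left(-73 + 260\right) = \left(-120\right) 187 = -22440$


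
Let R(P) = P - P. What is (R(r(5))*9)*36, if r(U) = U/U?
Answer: 0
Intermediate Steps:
r(U) = 1
R(P) = 0
(R(r(5))*9)*36 = (0*9)*36 = 0*36 = 0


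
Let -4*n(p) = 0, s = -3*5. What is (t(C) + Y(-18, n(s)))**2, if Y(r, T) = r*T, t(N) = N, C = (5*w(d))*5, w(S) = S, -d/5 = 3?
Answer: 140625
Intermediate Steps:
d = -15 (d = -5*3 = -15)
C = -375 (C = (5*(-15))*5 = -75*5 = -375)
s = -15 (s = -1*15 = -15)
n(p) = 0 (n(p) = -1/4*0 = 0)
Y(r, T) = T*r
(t(C) + Y(-18, n(s)))**2 = (-375 + 0*(-18))**2 = (-375 + 0)**2 = (-375)**2 = 140625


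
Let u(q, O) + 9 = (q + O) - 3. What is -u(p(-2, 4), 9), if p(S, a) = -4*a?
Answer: 19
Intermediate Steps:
u(q, O) = -12 + O + q (u(q, O) = -9 + ((q + O) - 3) = -9 + ((O + q) - 3) = -9 + (-3 + O + q) = -12 + O + q)
-u(p(-2, 4), 9) = -(-12 + 9 - 4*4) = -(-12 + 9 - 16) = -1*(-19) = 19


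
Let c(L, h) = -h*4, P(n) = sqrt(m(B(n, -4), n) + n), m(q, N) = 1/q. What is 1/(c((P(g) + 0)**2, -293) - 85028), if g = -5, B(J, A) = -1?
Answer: -1/83856 ≈ -1.1925e-5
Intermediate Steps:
P(n) = sqrt(-1 + n) (P(n) = sqrt(1/(-1) + n) = sqrt(-1 + n))
c(L, h) = -4*h
1/(c((P(g) + 0)**2, -293) - 85028) = 1/(-4*(-293) - 85028) = 1/(1172 - 85028) = 1/(-83856) = -1/83856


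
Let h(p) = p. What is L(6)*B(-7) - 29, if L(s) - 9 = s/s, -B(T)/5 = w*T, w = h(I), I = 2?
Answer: 671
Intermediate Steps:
w = 2
B(T) = -10*T
L(s) = 10 (L(s) = 9 + s/s = 9 + 1 = 10)
L(6)*B(-7) - 29 = 10*(-10*(-7)) - 29 = 10*70 - 29 = 700 - 29 = 671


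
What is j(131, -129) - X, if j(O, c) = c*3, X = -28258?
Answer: 27871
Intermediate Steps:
j(O, c) = 3*c
j(131, -129) - X = 3*(-129) - 1*(-28258) = -387 + 28258 = 27871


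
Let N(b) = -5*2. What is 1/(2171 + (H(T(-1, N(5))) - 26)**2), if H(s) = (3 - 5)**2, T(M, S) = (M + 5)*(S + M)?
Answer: 1/2655 ≈ 0.00037665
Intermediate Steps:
N(b) = -10
T(M, S) = (5 + M)*(M + S)
H(s) = 4 (H(s) = (-2)**2 = 4)
1/(2171 + (H(T(-1, N(5))) - 26)**2) = 1/(2171 + (4 - 26)**2) = 1/(2171 + (-22)**2) = 1/(2171 + 484) = 1/2655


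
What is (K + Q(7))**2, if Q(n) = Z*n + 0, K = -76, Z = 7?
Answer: 729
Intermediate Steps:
Q(n) = 7*n (Q(n) = 7*n + 0 = 7*n)
(K + Q(7))**2 = (-76 + 7*7)**2 = (-76 + 49)**2 = (-27)**2 = 729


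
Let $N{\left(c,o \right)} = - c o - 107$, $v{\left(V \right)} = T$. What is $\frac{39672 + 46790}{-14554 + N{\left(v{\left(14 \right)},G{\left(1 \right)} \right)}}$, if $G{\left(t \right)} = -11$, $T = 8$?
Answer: $- \frac{86462}{14573} \approx -5.933$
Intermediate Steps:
$v{\left(V \right)} = 8$
$N{\left(c,o \right)} = -107 - c o$ ($N{\left(c,o \right)} = - c o - 107 = -107 - c o$)
$\frac{39672 + 46790}{-14554 + N{\left(v{\left(14 \right)},G{\left(1 \right)} \right)}} = \frac{39672 + 46790}{-14554 - \left(107 + 8 \left(-11\right)\right)} = \frac{86462}{-14554 + \left(-107 + 88\right)} = \frac{86462}{-14554 - 19} = \frac{86462}{-14573} = 86462 \left(- \frac{1}{14573}\right) = - \frac{86462}{14573}$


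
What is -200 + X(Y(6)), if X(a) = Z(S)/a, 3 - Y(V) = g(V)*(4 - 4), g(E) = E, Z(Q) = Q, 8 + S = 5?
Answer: -201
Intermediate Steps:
S = -3 (S = -8 + 5 = -3)
Y(V) = 3 (Y(V) = 3 - V*(4 - 4) = 3 - V*0 = 3 - 1*0 = 3 + 0 = 3)
X(a) = -3/a
-200 + X(Y(6)) = -200 - 3/3 = -200 - 3*1/3 = -200 - 1 = -201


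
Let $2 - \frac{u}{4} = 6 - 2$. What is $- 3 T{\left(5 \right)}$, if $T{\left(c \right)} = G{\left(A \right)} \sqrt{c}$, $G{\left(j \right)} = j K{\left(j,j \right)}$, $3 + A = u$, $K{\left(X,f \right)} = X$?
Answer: $- 363 \sqrt{5} \approx -811.69$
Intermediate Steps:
$u = -8$ ($u = 8 - 4 \left(6 - 2\right) = 8 - 16 = -8$)
$A = -11$ ($A = -3 - 8 = -11$)
$G{\left(j \right)} = j^{2}$ ($G{\left(j \right)} = j j = j^{2}$)
$T{\left(c \right)} = 121 \sqrt{c}$ ($T{\left(c \right)} = \left(-11\right)^{2} \sqrt{c} = 121 \sqrt{c}$)
$- 3 T{\left(5 \right)} = - 3 \cdot 121 \sqrt{5} = - 363 \sqrt{5}$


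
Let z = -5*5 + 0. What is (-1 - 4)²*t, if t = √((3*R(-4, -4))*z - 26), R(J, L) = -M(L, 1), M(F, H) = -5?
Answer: 25*I*√401 ≈ 500.62*I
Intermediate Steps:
z = -25 (z = -25 + 0 = -25)
R(J, L) = 5 (R(J, L) = -1*(-5) = 5)
t = I*√401 (t = √((3*5)*(-25) - 26) = √(15*(-25) - 26) = √(-375 - 26) = √(-401) = I*√401 ≈ 20.025*I)
(-1 - 4)²*t = (-1 - 4)²*(I*√401) = (-5)²*(I*√401) = 25*(I*√401) = 25*I*√401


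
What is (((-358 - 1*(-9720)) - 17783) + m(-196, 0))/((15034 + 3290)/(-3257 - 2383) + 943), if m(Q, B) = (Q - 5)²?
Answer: 15030600/441683 ≈ 34.030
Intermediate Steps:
m(Q, B) = (-5 + Q)²
(((-358 - 1*(-9720)) - 17783) + m(-196, 0))/((15034 + 3290)/(-3257 - 2383) + 943) = (((-358 - 1*(-9720)) - 17783) + (-5 - 196)²)/((15034 + 3290)/(-3257 - 2383) + 943) = (((-358 + 9720) - 17783) + (-201)²)/(18324/(-5640) + 943) = ((9362 - 17783) + 40401)/(18324*(-1/5640) + 943) = (-8421 + 40401)/(-1527/470 + 943) = 31980/(441683/470) = 31980*(470/441683) = 15030600/441683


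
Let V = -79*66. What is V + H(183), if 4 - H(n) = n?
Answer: -5393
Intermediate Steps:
H(n) = 4 - n
V = -5214
V + H(183) = -5214 + (4 - 1*183) = -5214 + (4 - 183) = -5214 - 179 = -5393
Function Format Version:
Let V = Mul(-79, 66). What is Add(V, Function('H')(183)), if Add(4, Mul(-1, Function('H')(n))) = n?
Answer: -5393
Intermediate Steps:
Function('H')(n) = Add(4, Mul(-1, n))
V = -5214
Add(V, Function('H')(183)) = Add(-5214, Add(4, Mul(-1, 183))) = Add(-5214, Add(4, -183)) = Add(-5214, -179) = -5393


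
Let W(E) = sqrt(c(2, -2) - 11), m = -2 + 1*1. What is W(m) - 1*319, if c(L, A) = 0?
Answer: -319 + I*sqrt(11) ≈ -319.0 + 3.3166*I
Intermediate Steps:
m = -1 (m = -2 + 1 = -1)
W(E) = I*sqrt(11) (W(E) = sqrt(0 - 11) = sqrt(-11) = I*sqrt(11))
W(m) - 1*319 = I*sqrt(11) - 1*319 = I*sqrt(11) - 319 = -319 + I*sqrt(11)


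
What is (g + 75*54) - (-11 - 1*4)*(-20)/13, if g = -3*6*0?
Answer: 52350/13 ≈ 4026.9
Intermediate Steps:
g = 0 (g = -18*0 = 0)
(g + 75*54) - (-11 - 1*4)*(-20)/13 = (0 + 75*54) - (-11 - 1*4)*(-20)/13 = (0 + 4050) - (-11 - 4)*(-20)/13 = 4050 - (-15*(-20))/13 = 4050 - 300/13 = 52350/13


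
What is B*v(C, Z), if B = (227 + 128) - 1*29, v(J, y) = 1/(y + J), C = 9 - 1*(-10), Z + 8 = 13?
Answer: 163/12 ≈ 13.583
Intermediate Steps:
Z = 5 (Z = -8 + 13 = 5)
C = 19 (C = 9 + 10 = 19)
v(J, y) = 1/(J + y)
B = 326 (B = 355 - 29 = 326)
B*v(C, Z) = 326/(19 + 5) = 326/24 = 326*(1/24) = 163/12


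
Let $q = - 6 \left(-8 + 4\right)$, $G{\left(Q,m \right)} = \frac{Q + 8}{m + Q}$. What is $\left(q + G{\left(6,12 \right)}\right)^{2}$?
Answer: $\frac{49729}{81} \approx 613.94$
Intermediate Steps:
$G{\left(Q,m \right)} = \frac{8 + Q}{Q + m}$
$q = 24$ ($q = \left(-6\right) \left(-4\right) = 24$)
$\left(q + G{\left(6,12 \right)}\right)^{2} = \left(24 + \frac{8 + 6}{6 + 12}\right)^{2} = \left(24 + \frac{1}{18} \cdot 14\right)^{2} = \left(24 + \frac{7}{9}\right)^{2} = \left(\frac{223}{9}\right)^{2} = \frac{49729}{81}$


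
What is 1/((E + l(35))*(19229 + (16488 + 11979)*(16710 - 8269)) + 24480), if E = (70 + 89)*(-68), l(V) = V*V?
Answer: -1/2303844045832 ≈ -4.3406e-13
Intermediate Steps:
l(V) = V²
E = -10812 (E = 159*(-68) = -10812)
1/((E + l(35))*(19229 + (16488 + 11979)*(16710 - 8269)) + 24480) = 1/((-10812 + 35²)*(19229 + (16488 + 11979)*(16710 - 8269)) + 24480) = 1/((-10812 + 1225)*(19229 + 28467*8441) + 24480) = 1/(-9587*(19229 + 240289947) + 24480) = 1/(-9587*240309176 + 24480) = 1/(-2303844070312 + 24480) = 1/(-2303844045832) = -1/2303844045832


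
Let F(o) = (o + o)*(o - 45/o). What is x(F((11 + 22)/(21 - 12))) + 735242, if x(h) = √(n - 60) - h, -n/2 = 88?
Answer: 6617746/9 + 2*I*√59 ≈ 7.3531e+5 + 15.362*I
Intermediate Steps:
n = -176 (n = -2*88 = -176)
F(o) = 2*o*(o - 45/o) (F(o) = (2*o)*(o - 45/o) = 2*o*(o - 45/o))
x(h) = -h + 2*I*√59 (x(h) = √(-176 - 60) - h = √(-236) - h = 2*I*√59 - h = -h + 2*I*√59)
x(F((11 + 22)/(21 - 12))) + 735242 = (-(-90 + 2*((11 + 22)/(21 - 12))²) + 2*I*√59) + 735242 = (-(-90 + 2*(33/9)²) + 2*I*√59) + 735242 = (-(-90 + 2*(33*(⅑))²) + 2*I*√59) + 735242 = (-(-90 + 2*(11/3)²) + 2*I*√59) + 735242 = (-(-90 + 2*(121/9)) + 2*I*√59) + 735242 = (-(-90 + 242/9) + 2*I*√59) + 735242 = (-1*(-568/9) + 2*I*√59) + 735242 = (568/9 + 2*I*√59) + 735242 = 6617746/9 + 2*I*√59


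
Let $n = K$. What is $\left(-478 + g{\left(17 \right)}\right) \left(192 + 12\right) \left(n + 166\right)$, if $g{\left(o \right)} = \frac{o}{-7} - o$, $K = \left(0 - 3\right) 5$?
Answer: $- \frac{107259528}{7} \approx -1.5323 \cdot 10^{7}$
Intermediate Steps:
$K = -15$ ($K = \left(-3\right) 5 = -15$)
$n = -15$
$g{\left(o \right)} = - \frac{8 o}{7}$ ($g{\left(o \right)} = o \left(- \frac{1}{7}\right) - o = - \frac{o}{7} - o = - \frac{8 o}{7}$)
$\left(-478 + g{\left(17 \right)}\right) \left(192 + 12\right) \left(n + 166\right) = \left(-478 - \frac{136}{7}\right) \left(192 + 12\right) \left(-15 + 166\right) = \left(-478 - \frac{136}{7}\right) 204 \cdot 151 = \left(- \frac{3482}{7}\right) 30804 = - \frac{107259528}{7}$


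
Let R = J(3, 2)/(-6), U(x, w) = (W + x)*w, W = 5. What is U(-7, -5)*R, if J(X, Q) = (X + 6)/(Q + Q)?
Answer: -15/4 ≈ -3.7500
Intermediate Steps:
U(x, w) = w*(5 + x) (U(x, w) = (5 + x)*w = w*(5 + x))
J(X, Q) = (6 + X)/(2*Q) (J(X, Q) = (6 + X)/((2*Q)) = (6 + X)*(1/(2*Q)) = (6 + X)/(2*Q))
R = -3/8 (R = ((½)*(6 + 3)/2)/(-6) = ((½)*(½)*9)*(-⅙) = (9/4)*(-⅙) = -3/8 ≈ -0.37500)
U(-7, -5)*R = -5*(5 - 7)*(-3/8) = -5*(-2)*(-3/8) = 10*(-3/8) = -15/4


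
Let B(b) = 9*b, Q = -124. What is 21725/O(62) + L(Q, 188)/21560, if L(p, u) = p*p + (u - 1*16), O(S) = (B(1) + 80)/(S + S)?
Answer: 14520466943/479710 ≈ 30269.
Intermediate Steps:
O(S) = 89/(2*S) (O(S) = (9*1 + 80)/(S + S) = (9 + 80)/((2*S)) = 89*(1/(2*S)) = 89/(2*S))
L(p, u) = -16 + u + p² (L(p, u) = p² + (u - 16) = p² + (-16 + u) = -16 + u + p²)
21725/O(62) + L(Q, 188)/21560 = 21725/(((89/2)/62)) + (-16 + 188 + (-124)²)/21560 = 21725/(((89/2)*(1/62))) + (-16 + 188 + 15376)*(1/21560) = 21725/(89/124) + 15548*(1/21560) = 21725*(124/89) + 3887/5390 = 2693900/89 + 3887/5390 = 14520466943/479710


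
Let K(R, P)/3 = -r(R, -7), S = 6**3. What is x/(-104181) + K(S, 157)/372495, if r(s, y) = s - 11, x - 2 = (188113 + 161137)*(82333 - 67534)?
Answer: -128350625095837/2587126773 ≈ -49611.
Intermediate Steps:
x = 5168550752 (x = 2 + (188113 + 161137)*(82333 - 67534) = 2 + 349250*14799 = 2 + 5168550750 = 5168550752)
r(s, y) = -11 + s
S = 216
K(R, P) = 33 - 3*R (K(R, P) = 3*(-(-11 + R)) = 3*(11 - R) = 33 - 3*R)
x/(-104181) + K(S, 157)/372495 = 5168550752/(-104181) + (33 - 3*216)/372495 = 5168550752*(-1/104181) + (33 - 648)*(1/372495) = -5168550752/104181 - 615*1/372495 = -5168550752/104181 - 41/24833 = -128350625095837/2587126773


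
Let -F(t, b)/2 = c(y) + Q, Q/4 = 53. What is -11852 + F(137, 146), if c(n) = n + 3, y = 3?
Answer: -12288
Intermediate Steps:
Q = 212 (Q = 4*53 = 212)
c(n) = 3 + n
F(t, b) = -436 (F(t, b) = -2*((3 + 3) + 212) = -2*(6 + 212) = -2*218 = -436)
-11852 + F(137, 146) = -11852 - 436 = -12288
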